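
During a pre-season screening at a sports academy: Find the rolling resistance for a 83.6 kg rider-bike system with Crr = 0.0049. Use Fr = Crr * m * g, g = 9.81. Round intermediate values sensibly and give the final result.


m * g = 83.6 * 9.81 = 820.116 N
Fr = 0.0049 * 820.116 = 4.019 N

4.019 N


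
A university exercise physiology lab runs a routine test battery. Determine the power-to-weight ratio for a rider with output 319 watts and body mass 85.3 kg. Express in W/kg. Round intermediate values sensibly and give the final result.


P/W = 319 / 85.3 = 3.74 W/kg

3.74 W/kg


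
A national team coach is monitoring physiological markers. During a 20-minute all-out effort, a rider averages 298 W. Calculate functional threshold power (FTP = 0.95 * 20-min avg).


FTP = 0.95 * 298
= 283.1 W

283.1 W


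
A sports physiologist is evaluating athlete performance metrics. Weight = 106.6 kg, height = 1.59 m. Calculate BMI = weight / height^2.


height^2 = 1.59^2 = 2.5281
BMI = 106.6 / 2.5281 = 42.17 kg/m^2

42.17 kg/m^2


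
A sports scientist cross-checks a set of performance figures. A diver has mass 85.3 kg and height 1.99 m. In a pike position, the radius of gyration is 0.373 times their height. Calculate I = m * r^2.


r = 0.373 * 1.99 = 0.74227 m
I = m * r^2 = 85.3 * 0.550965 = 46.997 kg*m^2

46.997 kg*m^2


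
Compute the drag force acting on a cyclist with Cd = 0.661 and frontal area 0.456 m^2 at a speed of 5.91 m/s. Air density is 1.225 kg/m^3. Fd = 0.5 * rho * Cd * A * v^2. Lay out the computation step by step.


Step 1: v^2 = 34.9281
Step 2: Fd = 0.5 * 1.225 * 0.661 * 0.456 * 34.9281
= 6.448 N

6.448 N


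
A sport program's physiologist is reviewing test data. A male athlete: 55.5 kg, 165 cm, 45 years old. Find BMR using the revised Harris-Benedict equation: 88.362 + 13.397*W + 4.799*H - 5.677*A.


Intercept = 88.362
Weight contribution = 13.397 * 55.5 = 743.5335
Height contribution = 4.799 * 165 = 791.835
Age contribution = 5.677 * 45 = 255.465
BMR = 88.362 + 743.5335 + 791.835 - 255.465
= 1368.27 kcal/day

1368.27 kcal/day


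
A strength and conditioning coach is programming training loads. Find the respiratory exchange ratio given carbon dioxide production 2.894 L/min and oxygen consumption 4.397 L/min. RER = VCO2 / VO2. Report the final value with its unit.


VCO2 = 2.894 L/min
VO2 = 4.397 L/min
RER = 2.894 / 4.397 = 0.6582

0.6582


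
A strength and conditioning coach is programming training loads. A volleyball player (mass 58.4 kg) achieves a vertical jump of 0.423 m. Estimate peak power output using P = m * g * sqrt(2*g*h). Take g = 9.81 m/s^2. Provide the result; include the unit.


2 * g * h = 2 * 9.81 * 0.423 = 8.29926
sqrt(8.29926) = 2.880844 m/s
P = 58.4 * 9.81 * 2.880844 = 1650.45 W

1650.45 W


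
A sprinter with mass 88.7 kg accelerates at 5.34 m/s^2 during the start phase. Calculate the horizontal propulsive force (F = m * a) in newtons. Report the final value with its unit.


F = m * a
= 88.7 * 5.34
= 473.66 N

473.66 N


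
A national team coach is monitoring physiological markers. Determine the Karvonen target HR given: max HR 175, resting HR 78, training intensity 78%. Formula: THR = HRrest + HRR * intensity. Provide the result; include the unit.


HRR = HRmax - HRrest = 175 - 78 = 97
THR = 78 + 97 * 0.78
= 153.66 bpm

153.66 bpm


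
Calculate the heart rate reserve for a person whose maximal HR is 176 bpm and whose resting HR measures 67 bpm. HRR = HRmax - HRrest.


HRmax = 176 bpm
HRrest = 67 bpm
HRR = 176 - 67 = 109 bpm

109 bpm


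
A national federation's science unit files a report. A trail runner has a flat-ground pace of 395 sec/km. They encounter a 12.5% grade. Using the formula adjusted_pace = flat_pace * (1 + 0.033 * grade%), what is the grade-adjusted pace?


Grade factor = 1 + 0.033 * 12.5 = 1.4125
Adjusted = 395 * 1.4125 = 557.94 sec/km

557.94 s/km


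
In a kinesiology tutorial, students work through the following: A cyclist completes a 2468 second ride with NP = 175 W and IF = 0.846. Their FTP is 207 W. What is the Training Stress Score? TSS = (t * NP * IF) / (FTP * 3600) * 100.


t * NP * IF = 2468 * 175 * 0.846 = 365387.4
FTP * 3600 = 745200
TSS = (365387.4 / 745200) * 100 = 49.03

49.03 TSS


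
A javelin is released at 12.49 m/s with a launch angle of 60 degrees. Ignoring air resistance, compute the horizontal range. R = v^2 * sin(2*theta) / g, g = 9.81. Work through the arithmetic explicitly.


Launch speed squared = 156.0001
sin(2 * 60 deg) = 0.866025
Range = 156.0001 * 0.866025 / 9.81
= 13.772 m

13.772 m


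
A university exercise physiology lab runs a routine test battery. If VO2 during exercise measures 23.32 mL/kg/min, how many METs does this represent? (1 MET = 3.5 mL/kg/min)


METs = VO2 / 3.5 = 23.32 / 3.5 = 6.66

6.66 METs


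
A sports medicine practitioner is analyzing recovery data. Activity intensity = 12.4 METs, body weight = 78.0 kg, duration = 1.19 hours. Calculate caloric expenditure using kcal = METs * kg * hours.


kcal = 12.4 * 78.0 * 1.19
= 967.2 * 1.19
= 1150.97 kcal

1150.97 kcal


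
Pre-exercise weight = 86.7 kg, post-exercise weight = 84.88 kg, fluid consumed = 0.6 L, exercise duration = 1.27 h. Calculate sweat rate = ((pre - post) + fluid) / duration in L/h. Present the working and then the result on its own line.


Weight loss = 86.7 - 84.88 = 1.82 kg (approx L)
Total sweat = 1.82 + 0.6 = 2.42 L
Sweat rate = 2.42 / 1.27 = 1.906 L/h

1.906 L/h


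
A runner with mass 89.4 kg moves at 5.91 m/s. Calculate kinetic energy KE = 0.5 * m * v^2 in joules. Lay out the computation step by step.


v^2 = 5.91^2 = 34.9281
KE = 0.5 * 89.4 * 34.9281
= 1561.29 J

1561.29 J


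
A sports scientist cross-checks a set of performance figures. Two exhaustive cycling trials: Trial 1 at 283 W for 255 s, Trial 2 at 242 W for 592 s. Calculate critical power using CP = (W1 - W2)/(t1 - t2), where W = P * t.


W1 = 283 * 255 = 72165 J
W2 = 242 * 592 = 143264 J
CP = (72165 - 143264) / (255 - 592)
= -71099 / -337
= 210.98 W

210.98 W


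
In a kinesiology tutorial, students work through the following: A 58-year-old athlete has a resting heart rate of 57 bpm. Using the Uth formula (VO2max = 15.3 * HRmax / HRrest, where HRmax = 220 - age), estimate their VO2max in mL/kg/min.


HRmax = 220 - 58 = 162 bpm
Ratio = HRmax / HRrest = 162 / 57 = 2.8421
VO2max = 15.3 * 2.8421 = 43.48 mL/kg/min

43.48 mL/kg/min


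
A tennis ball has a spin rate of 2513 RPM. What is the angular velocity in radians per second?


Convert RPM to rad/s: multiply by 2*pi and divide by 60
omega = 2513 * 2 * pi / 60
= 263.161 rad/s

263.161 rad/s


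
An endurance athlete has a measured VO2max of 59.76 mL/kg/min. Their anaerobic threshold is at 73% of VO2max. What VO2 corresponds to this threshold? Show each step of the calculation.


Anaerobic threshold VO2 = VO2max * 73%
= 59.76 * 0.73
= 43.62 mL/kg/min

43.62 mL/kg/min


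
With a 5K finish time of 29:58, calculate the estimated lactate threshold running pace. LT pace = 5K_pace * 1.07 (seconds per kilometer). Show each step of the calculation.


Race duration = 1798 s for 5 km
Average pace = 1798 / 5 = 359.6 s/km
LT pace = 359.6 * 1.07
= 384.77 s/km

384.77 s/km


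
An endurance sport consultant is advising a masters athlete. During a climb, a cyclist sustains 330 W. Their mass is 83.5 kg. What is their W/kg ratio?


Power-to-weight = 330 W / 83.5 kg
= 3.952 W/kg

3.952 W/kg


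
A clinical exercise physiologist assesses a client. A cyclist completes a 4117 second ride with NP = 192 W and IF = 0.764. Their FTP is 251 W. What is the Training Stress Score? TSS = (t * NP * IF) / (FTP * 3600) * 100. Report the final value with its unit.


t * NP * IF = 4117 * 192 * 0.764 = 603914.496
FTP * 3600 = 903600
TSS = (603914.496 / 903600) * 100 = 66.83

66.83 TSS


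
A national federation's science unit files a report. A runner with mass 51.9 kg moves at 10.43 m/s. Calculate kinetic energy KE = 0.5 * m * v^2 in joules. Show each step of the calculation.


v^2 = 10.43^2 = 108.7849
KE = 0.5 * 51.9 * 108.7849
= 2822.97 J

2822.97 J


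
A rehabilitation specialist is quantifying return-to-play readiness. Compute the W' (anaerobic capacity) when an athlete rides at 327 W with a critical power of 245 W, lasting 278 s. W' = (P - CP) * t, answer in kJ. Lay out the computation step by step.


Above-CP power = 82 W
Duration = 278 s
W' = 82 * 278 = 22796 J
Convert: 22796 / 1000 = 22.796 kJ

22.796 kJ


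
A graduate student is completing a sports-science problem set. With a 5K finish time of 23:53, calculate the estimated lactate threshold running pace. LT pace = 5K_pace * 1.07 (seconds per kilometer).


Race duration = 1433 s for 5 km
Average pace = 1433 / 5 = 286.6 s/km
LT pace = 286.6 * 1.07
= 306.66 s/km

306.66 s/km


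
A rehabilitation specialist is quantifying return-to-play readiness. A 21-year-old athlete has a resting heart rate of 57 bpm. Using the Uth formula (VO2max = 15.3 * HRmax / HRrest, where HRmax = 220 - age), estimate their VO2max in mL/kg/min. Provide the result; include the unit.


HRmax = 220 - 21 = 199 bpm
Ratio = HRmax / HRrest = 199 / 57 = 3.4912
VO2max = 15.3 * 3.4912 = 53.42 mL/kg/min

53.42 mL/kg/min


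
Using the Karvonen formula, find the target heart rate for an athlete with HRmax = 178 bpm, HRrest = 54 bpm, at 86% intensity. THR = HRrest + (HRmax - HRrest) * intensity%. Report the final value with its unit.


HRR = 178 - 54 = 124
THR = 54 + 124 * 0.86
= 54 + 106.64
= 160.64 bpm

160.64 bpm


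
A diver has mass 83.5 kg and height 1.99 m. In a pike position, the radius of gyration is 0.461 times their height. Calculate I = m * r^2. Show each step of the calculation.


r = 0.461 * 1.99 = 0.91739 m
I = m * r^2 = 83.5 * 0.841604 = 70.274 kg*m^2

70.274 kg*m^2


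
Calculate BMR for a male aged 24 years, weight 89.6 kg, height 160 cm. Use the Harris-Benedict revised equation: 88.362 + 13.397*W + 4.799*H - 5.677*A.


Substituting values:
W term = 13.397 * 89.6 = 1200.3712
H term = 4.799 * 160 = 767.84
A term = 5.677 * 24 = 136.248
BMR = 1920.33 kcal/day

1920.33 kcal/day


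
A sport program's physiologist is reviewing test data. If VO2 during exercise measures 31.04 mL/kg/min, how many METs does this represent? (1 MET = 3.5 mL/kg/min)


METs = VO2 / 3.5 = 31.04 / 3.5 = 8.87

8.87 METs


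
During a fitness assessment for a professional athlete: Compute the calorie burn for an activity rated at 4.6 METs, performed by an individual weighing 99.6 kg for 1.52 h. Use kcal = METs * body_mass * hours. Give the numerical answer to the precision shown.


Product of METs and mass = 4.6 * 99.6 = 458.16
Total kcal = 458.16 * 1.52 = 696.4 kcal

696.4 kcal


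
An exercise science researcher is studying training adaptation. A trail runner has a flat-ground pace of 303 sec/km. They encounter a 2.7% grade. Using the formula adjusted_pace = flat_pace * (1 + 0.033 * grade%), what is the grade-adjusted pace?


Grade factor = 1 + 0.033 * 2.7 = 1.0891
Adjusted = 303 * 1.0891 = 330.0 sec/km

330.0 s/km


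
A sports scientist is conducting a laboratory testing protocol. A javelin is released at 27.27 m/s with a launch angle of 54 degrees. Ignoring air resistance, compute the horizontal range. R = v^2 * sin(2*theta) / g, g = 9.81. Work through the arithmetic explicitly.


Launch speed squared = 743.6529
sin(2 * 54 deg) = 0.951057
Range = 743.6529 * 0.951057 / 9.81
= 72.095 m

72.095 m


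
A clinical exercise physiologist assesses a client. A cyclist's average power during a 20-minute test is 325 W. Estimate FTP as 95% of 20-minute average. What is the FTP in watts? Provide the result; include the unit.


FTP = 20-min power * 0.95
= 325 * 0.95
= 308.75 W

308.75 W


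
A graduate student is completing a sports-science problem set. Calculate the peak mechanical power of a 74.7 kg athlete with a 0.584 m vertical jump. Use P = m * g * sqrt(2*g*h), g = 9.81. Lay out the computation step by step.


First, sqrt(2gh) = sqrt(2 * 9.81 * 0.584)
= sqrt(11.45808) = 3.384979 m/s
Power = 74.7 * 9.81 * 3.384979 = 2480.54 W

2480.54 W


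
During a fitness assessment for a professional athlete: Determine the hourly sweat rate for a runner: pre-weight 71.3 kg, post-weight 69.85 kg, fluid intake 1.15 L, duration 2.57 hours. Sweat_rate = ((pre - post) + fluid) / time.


Mass lost = 71.3 - 69.85 = 1.45 kg
Add fluid consumed: 1.45 + 1.15 = 2.6 L total sweat
Sweat rate = 2.6 / 2.57 = 1.012 L/h

1.012 L/h


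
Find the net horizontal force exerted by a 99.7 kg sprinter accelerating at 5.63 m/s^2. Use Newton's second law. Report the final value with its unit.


Newton's second law: F = m * a
F = 99.7 * 5.63 = 561.31 N

561.31 N


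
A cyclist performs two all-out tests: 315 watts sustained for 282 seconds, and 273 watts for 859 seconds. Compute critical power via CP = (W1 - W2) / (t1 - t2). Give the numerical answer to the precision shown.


W1 = P1 * t1 = 315 * 282 = 88830 J
W2 = P2 * t2 = 273 * 859 = 234507 J
CP = (88830 - 234507) / (282 - 859)
= 252.47 W

252.47 W


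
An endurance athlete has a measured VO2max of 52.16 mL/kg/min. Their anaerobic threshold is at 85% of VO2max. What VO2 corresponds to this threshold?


Anaerobic threshold VO2 = VO2max * 85%
= 52.16 * 0.85
= 44.34 mL/kg/min

44.34 mL/kg/min


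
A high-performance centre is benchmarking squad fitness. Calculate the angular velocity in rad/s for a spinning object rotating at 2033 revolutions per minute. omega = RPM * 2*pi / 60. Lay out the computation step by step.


omega = RPM * 2*pi / 60
= 2033 * 6.28318531 / 60
= 212.895 rad/s

212.895 rad/s


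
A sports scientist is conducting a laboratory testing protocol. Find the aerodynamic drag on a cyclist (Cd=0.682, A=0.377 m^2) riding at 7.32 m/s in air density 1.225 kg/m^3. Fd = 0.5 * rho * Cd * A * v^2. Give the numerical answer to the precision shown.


Fd = 0.5 * 1.225 * 0.682 * 0.377 * 7.32^2
= 0.5 * 1.225 * 0.682 * 0.377 * 53.5824
= 8.438 N

8.438 N


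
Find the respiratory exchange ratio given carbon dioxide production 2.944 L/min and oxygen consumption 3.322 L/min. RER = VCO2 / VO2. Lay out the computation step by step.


VCO2 = 2.944 L/min
VO2 = 3.322 L/min
RER = 2.944 / 3.322 = 0.8862

0.8862


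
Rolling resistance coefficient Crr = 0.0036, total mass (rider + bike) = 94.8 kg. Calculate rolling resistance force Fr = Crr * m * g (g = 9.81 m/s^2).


Fr = Crr * m * g
= 0.0036 * 94.8 * 9.81
= 3.348 N

3.348 N


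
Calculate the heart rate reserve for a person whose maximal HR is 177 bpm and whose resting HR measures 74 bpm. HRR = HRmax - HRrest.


HRmax = 177 bpm
HRrest = 74 bpm
HRR = 177 - 74 = 103 bpm

103 bpm


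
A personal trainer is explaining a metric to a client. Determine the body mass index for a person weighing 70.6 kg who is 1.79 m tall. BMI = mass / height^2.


BMI = mass / height^2
= 70.6 / 1.79^2
= 70.6 / 3.2041
= 22.03 kg/m^2

22.03 kg/m^2


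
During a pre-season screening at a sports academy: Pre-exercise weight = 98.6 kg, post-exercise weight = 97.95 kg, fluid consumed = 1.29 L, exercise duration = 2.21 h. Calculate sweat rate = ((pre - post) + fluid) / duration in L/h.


Weight loss = 98.6 - 97.95 = 0.65 kg (approx L)
Total sweat = 0.65 + 1.29 = 1.94 L
Sweat rate = 1.94 / 2.21 = 0.878 L/h

0.878 L/h


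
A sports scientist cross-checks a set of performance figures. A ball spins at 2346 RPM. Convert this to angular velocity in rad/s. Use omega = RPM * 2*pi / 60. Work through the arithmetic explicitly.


omega = 2346 * 2 * pi / 60
= 2346 * 6.28318531 / 60
= 14740.353 / 60
= 245.673 rad/s

245.673 rad/s


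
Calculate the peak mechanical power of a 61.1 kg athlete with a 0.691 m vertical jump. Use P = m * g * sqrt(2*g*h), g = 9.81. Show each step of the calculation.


First, sqrt(2gh) = sqrt(2 * 9.81 * 0.691)
= sqrt(13.55742) = 3.68204 m/s
Power = 61.1 * 9.81 * 3.68204 = 2206.98 W

2206.98 W


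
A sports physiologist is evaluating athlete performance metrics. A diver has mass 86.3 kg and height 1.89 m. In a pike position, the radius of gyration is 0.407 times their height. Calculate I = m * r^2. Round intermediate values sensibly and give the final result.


r = 0.407 * 1.89 = 0.76923 m
I = m * r^2 = 86.3 * 0.591715 = 51.065 kg*m^2

51.065 kg*m^2


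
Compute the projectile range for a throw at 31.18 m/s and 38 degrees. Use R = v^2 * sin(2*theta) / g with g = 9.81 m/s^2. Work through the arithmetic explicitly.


Two times the angle = 76 degrees
sin(76) = 0.970296
R = 972.1924 * 0.970296 / 9.81 = 96.158 m

96.158 m


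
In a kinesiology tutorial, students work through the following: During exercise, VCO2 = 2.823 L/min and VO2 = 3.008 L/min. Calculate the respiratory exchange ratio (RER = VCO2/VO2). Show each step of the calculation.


RER = VCO2 / VO2
= 2.823 / 3.008
= 0.9385

0.9385


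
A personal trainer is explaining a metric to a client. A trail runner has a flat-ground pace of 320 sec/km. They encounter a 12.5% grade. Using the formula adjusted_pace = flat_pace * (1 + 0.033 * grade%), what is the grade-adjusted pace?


Grade factor = 1 + 0.033 * 12.5 = 1.4125
Adjusted = 320 * 1.4125 = 452.0 sec/km

452.0 s/km


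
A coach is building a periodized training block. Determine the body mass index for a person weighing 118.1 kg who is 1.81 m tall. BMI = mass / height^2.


BMI = mass / height^2
= 118.1 / 1.81^2
= 118.1 / 3.2761
= 36.05 kg/m^2

36.05 kg/m^2


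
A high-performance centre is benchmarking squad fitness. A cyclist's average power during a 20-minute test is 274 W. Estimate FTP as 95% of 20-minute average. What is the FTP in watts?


FTP = 20-min power * 0.95
= 274 * 0.95
= 260.3 W

260.3 W


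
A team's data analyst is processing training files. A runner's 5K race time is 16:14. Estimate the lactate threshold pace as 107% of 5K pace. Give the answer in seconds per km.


Total race time = 16*60 + 14 = 974 seconds
5K pace = 974 / 5 = 194.8 sec/km
LT pace = 194.8 * 1.07 = 208.44 sec/km

208.44 s/km


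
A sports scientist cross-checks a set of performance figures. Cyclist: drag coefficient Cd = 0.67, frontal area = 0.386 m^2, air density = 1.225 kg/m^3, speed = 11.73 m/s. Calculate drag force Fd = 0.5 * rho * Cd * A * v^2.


v^2 = 11.73^2 = 137.5929
Fd = 0.5 * 1.225 * 0.67 * 0.386 * 137.5929
= 21.795 N

21.795 N


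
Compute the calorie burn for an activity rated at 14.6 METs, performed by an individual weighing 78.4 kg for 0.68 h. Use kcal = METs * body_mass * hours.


Product of METs and mass = 14.6 * 78.4 = 1144.64
Total kcal = 1144.64 * 0.68 = 778.36 kcal

778.36 kcal


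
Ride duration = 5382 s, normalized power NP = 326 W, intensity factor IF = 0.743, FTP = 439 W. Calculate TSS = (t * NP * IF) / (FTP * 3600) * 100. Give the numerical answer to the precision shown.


Numerator = 5382 * 326 * 0.743 = 1303617.276
Denominator = 439 * 3600 = 1580400
TSS = 1303617.276 / 1580400 * 100
= 82.49

82.49 TSS


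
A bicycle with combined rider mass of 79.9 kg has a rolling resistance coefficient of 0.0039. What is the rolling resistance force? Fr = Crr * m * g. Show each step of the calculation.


Fr = 0.0039 * 79.9 * 9.81
= 0.31161 * 9.81
= 3.057 N

3.057 N


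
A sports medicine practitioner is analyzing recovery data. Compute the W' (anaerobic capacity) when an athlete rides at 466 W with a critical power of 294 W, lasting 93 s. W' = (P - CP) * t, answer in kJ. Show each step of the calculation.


Above-CP power = 172 W
Duration = 93 s
W' = 172 * 93 = 15996 J
Convert: 15996 / 1000 = 15.996 kJ

15.996 kJ


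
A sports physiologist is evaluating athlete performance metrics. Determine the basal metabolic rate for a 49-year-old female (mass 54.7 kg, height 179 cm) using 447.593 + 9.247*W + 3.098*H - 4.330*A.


BMR = 447.593 + 9.247*54.7 + 3.098*179 - 4.330*49
= 1295.78 kcal/day

1295.78 kcal/day


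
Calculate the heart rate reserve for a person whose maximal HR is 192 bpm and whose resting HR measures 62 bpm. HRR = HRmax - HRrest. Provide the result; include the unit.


HRmax = 192 bpm
HRrest = 62 bpm
HRR = 192 - 62 = 130 bpm

130 bpm


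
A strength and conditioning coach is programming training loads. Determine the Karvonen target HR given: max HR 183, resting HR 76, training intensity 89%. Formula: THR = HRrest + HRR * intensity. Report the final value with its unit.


HRR = HRmax - HRrest = 183 - 76 = 107
THR = 76 + 107 * 0.89
= 171.23 bpm

171.23 bpm


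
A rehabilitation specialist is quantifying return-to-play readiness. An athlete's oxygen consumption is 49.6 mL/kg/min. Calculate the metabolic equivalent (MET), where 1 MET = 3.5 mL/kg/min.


MET = VO2 / 3.5
= 49.6 / 3.5
= 14.17 METs

14.17 METs


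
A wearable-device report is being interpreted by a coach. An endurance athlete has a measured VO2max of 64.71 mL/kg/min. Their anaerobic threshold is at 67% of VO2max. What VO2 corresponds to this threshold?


Anaerobic threshold VO2 = VO2max * 67%
= 64.71 * 0.67
= 43.36 mL/kg/min

43.36 mL/kg/min


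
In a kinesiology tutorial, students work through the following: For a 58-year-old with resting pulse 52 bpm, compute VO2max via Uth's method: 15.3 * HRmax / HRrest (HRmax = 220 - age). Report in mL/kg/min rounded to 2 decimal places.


Step 1: HRmax = 220 - 58 = 162 bpm
Step 2: Ratio = 162 / 52 = 3.1154
Step 3: VO2max = 15.3 * 3.1154 = 47.67 mL/kg/min

47.67 mL/kg/min


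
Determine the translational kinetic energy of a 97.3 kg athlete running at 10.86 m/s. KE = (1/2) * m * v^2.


KE = 0.5 * m * v^2
= 0.5 * 97.3 * 10.86^2
= 0.5 * 97.3 * 117.9396
= 5737.76 J

5737.76 J


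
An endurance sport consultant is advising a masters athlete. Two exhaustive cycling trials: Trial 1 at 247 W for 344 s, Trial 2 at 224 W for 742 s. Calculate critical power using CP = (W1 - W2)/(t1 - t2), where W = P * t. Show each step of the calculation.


W1 = 247 * 344 = 84968 J
W2 = 224 * 742 = 166208 J
CP = (84968 - 166208) / (344 - 742)
= -81240 / -398
= 204.12 W

204.12 W


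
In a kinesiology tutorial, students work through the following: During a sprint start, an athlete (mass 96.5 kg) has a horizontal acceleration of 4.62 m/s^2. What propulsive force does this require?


Propulsive force = mass * acceleration
= 96.5 kg * 4.62 m/s^2
= 445.83 N

445.83 N


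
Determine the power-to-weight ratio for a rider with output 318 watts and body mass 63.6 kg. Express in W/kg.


P/W = 318 / 63.6 = 5.0 W/kg

5.0 W/kg


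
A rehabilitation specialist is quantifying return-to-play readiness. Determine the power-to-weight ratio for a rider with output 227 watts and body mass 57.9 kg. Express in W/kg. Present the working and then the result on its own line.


P/W = 227 / 57.9 = 3.921 W/kg

3.921 W/kg


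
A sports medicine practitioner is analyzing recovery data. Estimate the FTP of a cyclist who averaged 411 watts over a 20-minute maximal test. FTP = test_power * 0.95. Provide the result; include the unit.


FTP = 411 * 0.95 = 390.45 W

390.45 W


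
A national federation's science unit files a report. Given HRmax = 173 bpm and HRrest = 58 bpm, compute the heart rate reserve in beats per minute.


Heart rate reserve = maximum HR minus resting HR
HRR = 173 - 58 = 115 bpm

115 bpm


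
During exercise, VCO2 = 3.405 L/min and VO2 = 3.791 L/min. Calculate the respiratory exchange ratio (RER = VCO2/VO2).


RER = VCO2 / VO2
= 3.405 / 3.791
= 0.8982

0.8982


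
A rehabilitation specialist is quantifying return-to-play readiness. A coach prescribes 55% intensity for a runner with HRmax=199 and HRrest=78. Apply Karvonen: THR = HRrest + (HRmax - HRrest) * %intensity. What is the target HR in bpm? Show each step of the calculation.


Heart rate reserve = 199 - 78 = 121
Intensity fraction = 55 / 100 = 0.55
THR = 78 + 121 * 0.55 = 144.55 bpm

144.55 bpm


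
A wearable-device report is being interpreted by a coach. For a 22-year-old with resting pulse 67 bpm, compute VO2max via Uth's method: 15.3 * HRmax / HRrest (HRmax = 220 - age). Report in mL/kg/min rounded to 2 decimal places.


Step 1: HRmax = 220 - 22 = 198 bpm
Step 2: Ratio = 198 / 67 = 2.9552
Step 3: VO2max = 15.3 * 2.9552 = 45.21 mL/kg/min

45.21 mL/kg/min


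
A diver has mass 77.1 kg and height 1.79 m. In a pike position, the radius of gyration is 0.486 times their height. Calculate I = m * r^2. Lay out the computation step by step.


r = 0.486 * 1.79 = 0.86994 m
I = m * r^2 = 77.1 * 0.756796 = 58.349 kg*m^2

58.349 kg*m^2


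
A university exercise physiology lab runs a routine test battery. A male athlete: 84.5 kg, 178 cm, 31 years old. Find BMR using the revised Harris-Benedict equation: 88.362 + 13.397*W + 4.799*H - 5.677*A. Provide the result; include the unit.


Intercept = 88.362
Weight contribution = 13.397 * 84.5 = 1132.0465
Height contribution = 4.799 * 178 = 854.222
Age contribution = 5.677 * 31 = 175.987
BMR = 88.362 + 1132.0465 + 854.222 - 175.987
= 1898.64 kcal/day

1898.64 kcal/day


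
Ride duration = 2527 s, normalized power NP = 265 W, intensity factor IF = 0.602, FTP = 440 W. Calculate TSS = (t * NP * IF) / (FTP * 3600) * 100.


Numerator = 2527 * 265 * 0.602 = 403132.31
Denominator = 440 * 3600 = 1584000
TSS = 403132.31 / 1584000 * 100
= 25.45

25.45 TSS


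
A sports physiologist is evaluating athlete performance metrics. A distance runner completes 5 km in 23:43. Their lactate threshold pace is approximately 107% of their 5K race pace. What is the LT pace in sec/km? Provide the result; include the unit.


Convert to seconds: 23 min 43 s = 1423 s
Pace per km = 1423 / 5 = 284.6 s/km
LT pace = 284.6 * 1.07 = 304.52 s/km

304.52 s/km


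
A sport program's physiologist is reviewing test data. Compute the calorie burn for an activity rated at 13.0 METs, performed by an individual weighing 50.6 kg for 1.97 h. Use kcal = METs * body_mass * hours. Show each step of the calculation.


Product of METs and mass = 13.0 * 50.6 = 657.8
Total kcal = 657.8 * 1.97 = 1295.87 kcal

1295.87 kcal


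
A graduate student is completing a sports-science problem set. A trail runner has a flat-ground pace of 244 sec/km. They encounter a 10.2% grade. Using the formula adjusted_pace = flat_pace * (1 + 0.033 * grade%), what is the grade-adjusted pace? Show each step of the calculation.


Grade factor = 1 + 0.033 * 10.2 = 1.3366
Adjusted = 244 * 1.3366 = 326.13 sec/km

326.13 s/km


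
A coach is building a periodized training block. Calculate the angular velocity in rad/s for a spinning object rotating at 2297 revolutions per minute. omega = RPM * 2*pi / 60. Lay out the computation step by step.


omega = RPM * 2*pi / 60
= 2297 * 6.28318531 / 60
= 240.541 rad/s

240.541 rad/s


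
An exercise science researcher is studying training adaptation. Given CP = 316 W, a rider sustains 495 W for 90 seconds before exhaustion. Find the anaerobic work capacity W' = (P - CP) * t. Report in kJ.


Excess power = 495 - 316 = 179 W
Work above CP = 179 * 90 = 16110 J
W' = 16.11 kJ

16.11 kJ


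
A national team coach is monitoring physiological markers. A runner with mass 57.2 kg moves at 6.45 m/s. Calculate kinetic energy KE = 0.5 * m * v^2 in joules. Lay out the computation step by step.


v^2 = 6.45^2 = 41.6025
KE = 0.5 * 57.2 * 41.6025
= 1189.83 J

1189.83 J


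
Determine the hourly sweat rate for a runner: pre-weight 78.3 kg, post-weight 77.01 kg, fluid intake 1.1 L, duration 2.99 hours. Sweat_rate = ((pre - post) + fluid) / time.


Mass lost = 78.3 - 77.01 = 1.29 kg
Add fluid consumed: 1.29 + 1.1 = 2.39 L total sweat
Sweat rate = 2.39 / 2.99 = 0.799 L/h

0.799 L/h


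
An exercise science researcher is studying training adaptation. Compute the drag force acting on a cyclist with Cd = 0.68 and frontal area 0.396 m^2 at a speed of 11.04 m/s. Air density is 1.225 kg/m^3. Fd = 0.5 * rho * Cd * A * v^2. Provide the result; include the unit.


Step 1: v^2 = 121.8816
Step 2: Fd = 0.5 * 1.225 * 0.68 * 0.396 * 121.8816
= 20.102 N

20.102 N


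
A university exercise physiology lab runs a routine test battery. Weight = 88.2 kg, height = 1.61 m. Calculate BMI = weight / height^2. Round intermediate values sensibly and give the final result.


height^2 = 1.61^2 = 2.5921
BMI = 88.2 / 2.5921 = 34.03 kg/m^2

34.03 kg/m^2


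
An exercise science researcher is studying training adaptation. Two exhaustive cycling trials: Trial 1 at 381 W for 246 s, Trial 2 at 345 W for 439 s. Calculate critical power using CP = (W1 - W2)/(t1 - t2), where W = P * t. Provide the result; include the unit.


W1 = 381 * 246 = 93726 J
W2 = 345 * 439 = 151455 J
CP = (93726 - 151455) / (246 - 439)
= -57729 / -193
= 299.11 W

299.11 W


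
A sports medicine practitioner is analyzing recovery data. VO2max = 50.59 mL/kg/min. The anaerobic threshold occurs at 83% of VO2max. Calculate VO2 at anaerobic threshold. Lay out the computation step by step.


AT fraction = 83 / 100 = 0.83
AT VO2 = 50.59 * 0.83
= 41.99 mL/kg/min

41.99 mL/kg/min


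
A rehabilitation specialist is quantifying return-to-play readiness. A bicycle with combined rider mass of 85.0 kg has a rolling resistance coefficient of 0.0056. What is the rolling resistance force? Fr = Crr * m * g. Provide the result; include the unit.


Fr = 0.0056 * 85.0 * 9.81
= 0.476 * 9.81
= 4.67 N

4.67 N


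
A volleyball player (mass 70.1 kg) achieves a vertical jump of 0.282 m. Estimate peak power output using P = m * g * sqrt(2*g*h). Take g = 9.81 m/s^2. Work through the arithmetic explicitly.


2 * g * h = 2 * 9.81 * 0.282 = 5.53284
sqrt(5.53284) = 2.352199 m/s
P = 70.1 * 9.81 * 2.352199 = 1617.56 W

1617.56 W


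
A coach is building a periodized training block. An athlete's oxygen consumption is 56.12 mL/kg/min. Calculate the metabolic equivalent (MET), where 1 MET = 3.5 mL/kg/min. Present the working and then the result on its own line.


MET = VO2 / 3.5
= 56.12 / 3.5
= 16.03 METs

16.03 METs


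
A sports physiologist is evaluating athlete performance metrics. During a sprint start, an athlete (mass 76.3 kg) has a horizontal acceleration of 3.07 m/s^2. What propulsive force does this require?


Propulsive force = mass * acceleration
= 76.3 kg * 3.07 m/s^2
= 234.24 N

234.24 N


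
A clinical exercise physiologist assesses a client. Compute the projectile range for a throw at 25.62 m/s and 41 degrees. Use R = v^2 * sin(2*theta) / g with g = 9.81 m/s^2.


Two times the angle = 82 degrees
sin(82) = 0.990268
R = 656.3844 * 0.990268 / 9.81 = 66.259 m

66.259 m


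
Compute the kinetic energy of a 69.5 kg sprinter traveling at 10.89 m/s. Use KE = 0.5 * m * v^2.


Velocity squared = 118.5921
KE = 0.5 * 69.5 * 118.5921 = 4121.08 J

4121.08 J


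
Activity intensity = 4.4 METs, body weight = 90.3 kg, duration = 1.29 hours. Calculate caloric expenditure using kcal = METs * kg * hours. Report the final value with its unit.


kcal = 4.4 * 90.3 * 1.29
= 397.32 * 1.29
= 512.54 kcal

512.54 kcal


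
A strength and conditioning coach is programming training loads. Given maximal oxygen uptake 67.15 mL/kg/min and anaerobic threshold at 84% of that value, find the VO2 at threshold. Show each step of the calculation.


Percentage as decimal = 0.84
VO2 at AT = 67.15 * 0.84 = 56.41 mL/kg/min

56.41 mL/kg/min


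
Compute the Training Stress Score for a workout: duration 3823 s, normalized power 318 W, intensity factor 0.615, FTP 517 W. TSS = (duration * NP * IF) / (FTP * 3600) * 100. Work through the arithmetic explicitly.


Product = 3823 * 318 * 0.615 = 747664.11
Base = 517 * 3600 = 1861200
TSS = 747664.11 / 1861200 * 100 = 40.17

40.17 TSS


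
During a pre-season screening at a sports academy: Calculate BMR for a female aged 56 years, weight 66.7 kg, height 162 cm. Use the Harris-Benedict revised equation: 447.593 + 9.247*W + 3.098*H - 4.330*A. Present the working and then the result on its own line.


Substituting values:
W term = 9.247 * 66.7 = 616.7749
H term = 3.098 * 162 = 501.876
A term = 4.330 * 56 = 242.48
BMR = 1323.76 kcal/day

1323.76 kcal/day


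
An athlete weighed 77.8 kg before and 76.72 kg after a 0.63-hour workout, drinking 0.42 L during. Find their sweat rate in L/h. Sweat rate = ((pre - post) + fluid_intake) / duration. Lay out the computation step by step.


Body mass change = 1.08 kg
Total sweat loss = 1.08 + 0.42 = 1.5 L
Rate = 1.5 / 0.63 = 2.381 L/h

2.381 L/h


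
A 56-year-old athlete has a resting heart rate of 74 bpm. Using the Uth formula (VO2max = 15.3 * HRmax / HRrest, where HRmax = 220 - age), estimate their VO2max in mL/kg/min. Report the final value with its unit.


HRmax = 220 - 56 = 164 bpm
Ratio = HRmax / HRrest = 164 / 74 = 2.2162
VO2max = 15.3 * 2.2162 = 33.91 mL/kg/min

33.91 mL/kg/min


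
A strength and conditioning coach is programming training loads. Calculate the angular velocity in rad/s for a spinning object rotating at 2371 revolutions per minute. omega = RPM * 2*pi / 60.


omega = RPM * 2*pi / 60
= 2371 * 6.28318531 / 60
= 248.291 rad/s

248.291 rad/s


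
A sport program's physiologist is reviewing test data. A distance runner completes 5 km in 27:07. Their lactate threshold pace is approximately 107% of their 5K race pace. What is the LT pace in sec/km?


Convert to seconds: 27 min 7 s = 1627 s
Pace per km = 1627 / 5 = 325.4 s/km
LT pace = 325.4 * 1.07 = 348.18 s/km

348.18 s/km


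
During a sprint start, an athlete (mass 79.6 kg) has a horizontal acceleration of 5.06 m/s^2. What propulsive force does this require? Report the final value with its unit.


Propulsive force = mass * acceleration
= 79.6 kg * 5.06 m/s^2
= 402.78 N

402.78 N


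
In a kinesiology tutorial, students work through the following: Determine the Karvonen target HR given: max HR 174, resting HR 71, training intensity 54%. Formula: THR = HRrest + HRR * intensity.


HRR = HRmax - HRrest = 174 - 71 = 103
THR = 71 + 103 * 0.54
= 126.62 bpm

126.62 bpm


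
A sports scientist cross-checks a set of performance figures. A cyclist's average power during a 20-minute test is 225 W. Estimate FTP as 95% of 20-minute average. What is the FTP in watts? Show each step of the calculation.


FTP = 20-min power * 0.95
= 225 * 0.95
= 213.75 W

213.75 W


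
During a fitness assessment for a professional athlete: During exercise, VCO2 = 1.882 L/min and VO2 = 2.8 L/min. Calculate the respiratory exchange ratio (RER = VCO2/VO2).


RER = VCO2 / VO2
= 1.882 / 2.8
= 0.6721

0.6721


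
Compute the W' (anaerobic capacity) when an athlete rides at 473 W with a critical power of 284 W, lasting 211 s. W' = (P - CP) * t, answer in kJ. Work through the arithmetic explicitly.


Above-CP power = 189 W
Duration = 211 s
W' = 189 * 211 = 39879 J
Convert: 39879 / 1000 = 39.879 kJ

39.879 kJ


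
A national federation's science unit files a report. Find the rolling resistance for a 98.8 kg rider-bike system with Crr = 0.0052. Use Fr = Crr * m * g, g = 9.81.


m * g = 98.8 * 9.81 = 969.228 N
Fr = 0.0052 * 969.228 = 5.04 N

5.04 N


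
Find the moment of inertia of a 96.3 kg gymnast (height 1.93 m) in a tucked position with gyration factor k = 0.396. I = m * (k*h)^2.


Radius of gyration = 0.396 * 1.93 = 0.76428 m
I = 96.3 * 0.76428^2
= 96.3 * 0.584124
= 56.251 kg*m^2

56.251 kg*m^2


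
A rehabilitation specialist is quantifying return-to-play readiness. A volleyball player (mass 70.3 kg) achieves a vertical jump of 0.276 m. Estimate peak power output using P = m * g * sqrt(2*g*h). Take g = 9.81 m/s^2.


2 * g * h = 2 * 9.81 * 0.276 = 5.41512
sqrt(5.41512) = 2.327041 m/s
P = 70.3 * 9.81 * 2.327041 = 1604.83 W

1604.83 W


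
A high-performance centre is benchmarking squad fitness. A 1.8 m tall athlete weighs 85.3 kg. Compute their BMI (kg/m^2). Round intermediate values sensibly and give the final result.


height^2 = 3.24 m^2
BMI = 85.3 / 3.24 = 26.33 kg/m^2

26.33 kg/m^2


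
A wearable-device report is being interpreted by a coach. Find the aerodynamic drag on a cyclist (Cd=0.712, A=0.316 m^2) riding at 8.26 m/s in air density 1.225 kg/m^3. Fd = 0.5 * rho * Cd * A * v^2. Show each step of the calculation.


Fd = 0.5 * 1.225 * 0.712 * 0.316 * 8.26^2
= 0.5 * 1.225 * 0.712 * 0.316 * 68.2276
= 9.402 N

9.402 N


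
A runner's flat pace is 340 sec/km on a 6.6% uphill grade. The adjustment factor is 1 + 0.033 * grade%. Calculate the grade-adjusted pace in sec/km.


Factor = 1 + 0.033 * 6.6 = 1.2178
Adjusted pace = 340 * 1.2178
= 414.05 sec/km

414.05 s/km


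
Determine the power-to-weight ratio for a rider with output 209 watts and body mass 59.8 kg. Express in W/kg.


P/W = 209 / 59.8 = 3.495 W/kg

3.495 W/kg


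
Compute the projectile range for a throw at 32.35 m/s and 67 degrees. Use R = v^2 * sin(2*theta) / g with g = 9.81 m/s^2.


Two times the angle = 134 degrees
sin(134) = 0.71934
R = 1046.5225 * 0.71934 / 9.81 = 76.739 m

76.739 m


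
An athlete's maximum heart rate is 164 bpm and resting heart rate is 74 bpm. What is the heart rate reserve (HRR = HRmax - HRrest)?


HRR = HRmax - HRrest
= 164 - 74
= 90 bpm

90 bpm


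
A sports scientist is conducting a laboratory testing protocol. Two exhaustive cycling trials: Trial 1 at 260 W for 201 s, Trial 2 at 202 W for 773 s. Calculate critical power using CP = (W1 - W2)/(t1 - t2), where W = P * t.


W1 = 260 * 201 = 52260 J
W2 = 202 * 773 = 156146 J
CP = (52260 - 156146) / (201 - 773)
= -103886 / -572
= 181.62 W

181.62 W


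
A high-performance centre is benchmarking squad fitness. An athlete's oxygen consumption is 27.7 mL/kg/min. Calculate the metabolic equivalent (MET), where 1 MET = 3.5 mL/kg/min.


MET = VO2 / 3.5
= 27.7 / 3.5
= 7.91 METs

7.91 METs


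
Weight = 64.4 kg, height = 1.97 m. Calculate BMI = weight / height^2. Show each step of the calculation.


height^2 = 1.97^2 = 3.8809
BMI = 64.4 / 3.8809 = 16.59 kg/m^2

16.59 kg/m^2


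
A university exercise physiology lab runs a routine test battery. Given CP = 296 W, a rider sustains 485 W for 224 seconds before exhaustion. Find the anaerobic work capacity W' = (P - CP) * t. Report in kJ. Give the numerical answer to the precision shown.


Excess power = 485 - 296 = 189 W
Work above CP = 189 * 224 = 42336 J
W' = 42.336 kJ

42.336 kJ


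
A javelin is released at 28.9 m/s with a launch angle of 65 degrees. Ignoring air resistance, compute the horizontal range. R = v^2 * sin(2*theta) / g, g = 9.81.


Launch speed squared = 835.21
sin(2 * 65 deg) = 0.766044
Range = 835.21 * 0.766044 / 9.81
= 65.22 m

65.22 m


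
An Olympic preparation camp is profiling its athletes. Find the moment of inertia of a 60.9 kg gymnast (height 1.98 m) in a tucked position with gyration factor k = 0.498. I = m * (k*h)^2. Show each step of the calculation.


Radius of gyration = 0.498 * 1.98 = 0.98604 m
I = 60.9 * 0.98604^2
= 60.9 * 0.972275
= 59.212 kg*m^2

59.212 kg*m^2


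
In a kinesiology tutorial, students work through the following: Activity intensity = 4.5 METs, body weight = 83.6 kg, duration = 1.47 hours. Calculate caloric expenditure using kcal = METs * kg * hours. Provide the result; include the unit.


kcal = 4.5 * 83.6 * 1.47
= 376.2 * 1.47
= 553.01 kcal

553.01 kcal


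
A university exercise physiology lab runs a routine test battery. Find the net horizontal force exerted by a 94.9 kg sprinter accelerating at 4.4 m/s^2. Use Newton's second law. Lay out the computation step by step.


Newton's second law: F = m * a
F = 94.9 * 4.4 = 417.56 N

417.56 N


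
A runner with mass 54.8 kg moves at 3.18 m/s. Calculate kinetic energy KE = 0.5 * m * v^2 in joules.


v^2 = 3.18^2 = 10.1124
KE = 0.5 * 54.8 * 10.1124
= 277.08 J

277.08 J


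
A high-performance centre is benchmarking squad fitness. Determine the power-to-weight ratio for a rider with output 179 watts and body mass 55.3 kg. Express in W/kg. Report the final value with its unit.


P/W = 179 / 55.3 = 3.237 W/kg

3.237 W/kg
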